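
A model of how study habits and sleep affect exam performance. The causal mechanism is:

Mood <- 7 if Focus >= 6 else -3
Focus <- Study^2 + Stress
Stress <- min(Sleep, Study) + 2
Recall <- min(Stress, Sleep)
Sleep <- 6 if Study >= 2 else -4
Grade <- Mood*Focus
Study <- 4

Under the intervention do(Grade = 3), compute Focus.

22

Under do(Grade=3), the mechanism Grade <- Mood*Focus is discarded; Grade is fixed at 3.
Since Focus is not a descendant of the intervened variable, it is unaffected.
Sleep = 6 if Study >= 2 else -4  [with Study=4]  = 6
Stress = min(Sleep, Study) + 2  [with Sleep=6, Study=4]  = 6
Focus = Study^2 + Stress  [with Study=4, Stress=6]  = 22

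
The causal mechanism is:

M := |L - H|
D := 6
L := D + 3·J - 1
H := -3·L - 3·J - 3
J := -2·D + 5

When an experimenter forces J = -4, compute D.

Under do(J=-4), the mechanism J := -2·D + 5 is discarded; J is fixed at -4.
D is not downstream of the intervention, so its value is determined by the original equations.

6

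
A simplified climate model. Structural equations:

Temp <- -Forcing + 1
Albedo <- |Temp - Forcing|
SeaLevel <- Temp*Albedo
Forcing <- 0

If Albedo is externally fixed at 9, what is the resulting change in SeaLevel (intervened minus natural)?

The intervention breaks the incoming arrows to Albedo: Albedo <- |Temp - Forcing| no longer applies, and Albedo = 9.
Temp = -Forcing + 1  [with Forcing=0]  = 1
SeaLevel = Temp*Albedo  [with Temp=1, Albedo=9]  = 9
Without intervention: Temp = -Forcing + 1  [with Forcing=0]  = 1; Albedo = |Temp - Forcing|  [with Temp=1, Forcing=0]  = 1; SeaLevel = Temp*Albedo  [with Temp=1, Albedo=1]  = 1.
Change = 9 − 1 = 8.

8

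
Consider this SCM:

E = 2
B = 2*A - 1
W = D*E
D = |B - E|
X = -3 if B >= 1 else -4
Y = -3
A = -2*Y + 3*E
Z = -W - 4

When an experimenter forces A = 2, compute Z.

-6

The intervention breaks the incoming arrows to A: A = -2*Y + 3*E no longer applies, and A = 2.
B = 2*A - 1  [with A=2]  = 3
D = |B - E|  [with B=3, E=2]  = 1
W = D*E  [with D=1, E=2]  = 2
Z = -W - 4  [with W=2]  = -6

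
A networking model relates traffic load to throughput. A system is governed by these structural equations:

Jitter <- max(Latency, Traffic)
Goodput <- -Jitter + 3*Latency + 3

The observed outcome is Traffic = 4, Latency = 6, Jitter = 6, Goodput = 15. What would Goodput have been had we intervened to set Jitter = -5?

26

The intervention breaks the incoming arrows to Jitter: Jitter <- max(Latency, Traffic) no longer applies, and Jitter = -5.
Goodput = -Jitter + 3*Latency + 3  [with Jitter=-5, Latency=6]  = 26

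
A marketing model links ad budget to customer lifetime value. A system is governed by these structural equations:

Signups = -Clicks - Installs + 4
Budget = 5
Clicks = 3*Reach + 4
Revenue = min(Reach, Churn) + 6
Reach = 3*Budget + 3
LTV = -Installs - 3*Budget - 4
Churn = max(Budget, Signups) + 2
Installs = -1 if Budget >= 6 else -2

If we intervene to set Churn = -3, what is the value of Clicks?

do(Churn=-3) replaces the equation Churn = max(Budget, Signups) + 2 with the constant Churn = -3.
Clicks is not downstream of the intervention, so its value is determined by the original equations.
Reach = 3*Budget + 3  [with Budget=5]  = 18
Clicks = 3*Reach + 4  [with Reach=18]  = 58

58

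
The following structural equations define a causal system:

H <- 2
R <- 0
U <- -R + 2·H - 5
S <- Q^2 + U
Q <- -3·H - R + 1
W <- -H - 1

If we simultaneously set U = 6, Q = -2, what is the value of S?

10

Setting U = 6, Q = -2 by intervention discards those variables' equations.
S = Q^2 + U  [with Q=-2, U=6]  = 10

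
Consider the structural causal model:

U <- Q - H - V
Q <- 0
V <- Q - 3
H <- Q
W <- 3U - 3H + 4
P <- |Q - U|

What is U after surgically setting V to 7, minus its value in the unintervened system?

-10

Under do(V=7), the mechanism V <- Q - 3 is discarded; V is fixed at 7.
H = Q  [with Q=0]  = 0
U = Q - H - V  [with Q=0, H=0, V=7]  = -7
Without intervention: V = Q - 3  [with Q=0]  = -3; H = Q  [with Q=0]  = 0; U = Q - H - V  [with Q=0, H=0, V=-3]  = 3.
Change = -7 − 3 = -10.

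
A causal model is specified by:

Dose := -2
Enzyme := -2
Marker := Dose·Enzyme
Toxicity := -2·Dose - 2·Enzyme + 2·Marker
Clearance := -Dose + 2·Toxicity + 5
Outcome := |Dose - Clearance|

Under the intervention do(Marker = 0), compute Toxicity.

The intervention breaks the incoming arrows to Marker: Marker := Dose·Enzyme no longer applies, and Marker = 0.
Toxicity = -2·Dose - 2·Enzyme + 2·Marker  [with Dose=-2, Enzyme=-2, Marker=0]  = 8

8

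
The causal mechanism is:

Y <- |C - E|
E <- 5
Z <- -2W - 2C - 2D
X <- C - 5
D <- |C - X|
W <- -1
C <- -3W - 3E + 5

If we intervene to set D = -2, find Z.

20

The intervention breaks the incoming arrows to D: D <- |C - X| no longer applies, and D = -2.
C = -3W - 3E + 5  [with W=-1, E=5]  = -7
Z = -2W - 2C - 2D  [with W=-1, C=-7, D=-2]  = 20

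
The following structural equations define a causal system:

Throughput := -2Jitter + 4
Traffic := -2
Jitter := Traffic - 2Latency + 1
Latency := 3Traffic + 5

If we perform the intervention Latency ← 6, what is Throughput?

30

Under do(Latency=6), the mechanism Latency := 3Traffic + 5 is discarded; Latency is fixed at 6.
Jitter = Traffic - 2Latency + 1  [with Traffic=-2, Latency=6]  = -13
Throughput = -2Jitter + 4  [with Jitter=-13]  = 30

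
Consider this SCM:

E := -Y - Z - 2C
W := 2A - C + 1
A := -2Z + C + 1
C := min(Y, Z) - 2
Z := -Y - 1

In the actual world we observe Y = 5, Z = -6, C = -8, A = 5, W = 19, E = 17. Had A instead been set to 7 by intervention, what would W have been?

Intervening sets A = 7 and removes its equation (A := -2Z + C + 1).
Z = -Y - 1  [with Y=5]  = -6
C = min(Y, Z) - 2  [with Y=5, Z=-6]  = -8
W = 2A - C + 1  [with A=7, C=-8]  = 23

23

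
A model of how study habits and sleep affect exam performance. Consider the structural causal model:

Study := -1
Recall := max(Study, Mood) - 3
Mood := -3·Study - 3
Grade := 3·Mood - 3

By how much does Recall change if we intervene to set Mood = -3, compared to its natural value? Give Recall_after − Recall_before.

-1

The intervention breaks the incoming arrows to Mood: Mood := -3·Study - 3 no longer applies, and Mood = -3.
Recall = max(Study, Mood) - 3  [with Study=-1, Mood=-3]  = -4
Without intervention: Mood = -3·Study - 3  [with Study=-1]  = 0; Recall = max(Study, Mood) - 3  [with Study=-1, Mood=0]  = -3.
Change = -4 − (-3) = -1.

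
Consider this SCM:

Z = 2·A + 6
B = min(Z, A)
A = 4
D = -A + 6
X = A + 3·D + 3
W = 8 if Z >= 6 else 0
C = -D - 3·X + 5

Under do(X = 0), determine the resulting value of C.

Intervening sets X = 0 and removes its equation (X = A + 3·D + 3).
D = -A + 6  [with A=4]  = 2
C = -D - 3·X + 5  [with D=2, X=0]  = 3

3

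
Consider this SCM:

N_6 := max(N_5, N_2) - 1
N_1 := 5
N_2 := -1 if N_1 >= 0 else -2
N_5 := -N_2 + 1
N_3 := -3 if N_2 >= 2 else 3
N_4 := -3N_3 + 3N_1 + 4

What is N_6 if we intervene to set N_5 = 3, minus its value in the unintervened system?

1

The intervention breaks the incoming arrows to N_5: N_5 := -N_2 + 1 no longer applies, and N_5 = 3.
N_2 = -1 if N_1 >= 0 else -2  [with N_1=5]  = -1
N_6 = max(N_5, N_2) - 1  [with N_5=3, N_2=-1]  = 2
Without intervention: N_2 = -1 if N_1 >= 0 else -2  [with N_1=5]  = -1; N_5 = -N_2 + 1  [with N_2=-1]  = 2; N_6 = max(N_5, N_2) - 1  [with N_5=2, N_2=-1]  = 1.
Change = 2 − 1 = 1.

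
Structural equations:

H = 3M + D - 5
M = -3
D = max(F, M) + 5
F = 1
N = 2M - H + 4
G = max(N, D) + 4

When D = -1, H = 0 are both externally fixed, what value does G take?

Setting D = -1, H = 0 by intervention discards those variables' equations.
N = 2M - H + 4  [with M=-3, H=0]  = -2
G = max(N, D) + 4  [with N=-2, D=-1]  = 3

3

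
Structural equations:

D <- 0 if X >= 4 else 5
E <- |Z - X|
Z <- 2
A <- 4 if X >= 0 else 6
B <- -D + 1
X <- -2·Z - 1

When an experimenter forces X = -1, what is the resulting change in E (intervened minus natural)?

Under do(X=-1), the mechanism X <- -2·Z - 1 is discarded; X is fixed at -1.
E = |Z - X|  [with Z=2, X=-1]  = 3
Without intervention: X = -2·Z - 1  [with Z=2]  = -5; E = |Z - X|  [with Z=2, X=-5]  = 7.
Change = 3 − 7 = -4.

-4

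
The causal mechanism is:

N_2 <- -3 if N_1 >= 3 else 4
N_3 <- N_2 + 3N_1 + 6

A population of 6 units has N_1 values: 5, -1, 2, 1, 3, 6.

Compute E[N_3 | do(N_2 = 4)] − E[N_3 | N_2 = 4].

6

Every unit gets N_2=4 under the intervention. N_3 values become 25, 7, 16, 13, 19, 28; E[N_3|do(N_2=4)] = 18.
Conditioning on N_2=4 selects the 3 unit(s) with N_1 ∈ {-1, 2, 1}. Their N_3 values: 7, 16, 13. Mean = 12.
Difference = 18 − 12 = 6.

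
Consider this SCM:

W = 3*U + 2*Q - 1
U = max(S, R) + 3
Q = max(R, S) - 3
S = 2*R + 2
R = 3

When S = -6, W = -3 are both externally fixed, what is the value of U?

6

Under do(S = -6, W = -3), each intervened variable's structural equation is replaced by its fixed value.
U = max(S, R) + 3  [with S=-6, R=3]  = 6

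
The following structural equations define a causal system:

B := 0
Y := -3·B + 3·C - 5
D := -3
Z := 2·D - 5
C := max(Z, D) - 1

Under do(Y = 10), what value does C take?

-4

The intervention breaks the incoming arrows to Y: Y := -3·B + 3·C - 5 no longer applies, and Y = 10.
Since C is not a descendant of the intervened variable, it is unaffected.
Z = 2·D - 5  [with D=-3]  = -11
C = max(Z, D) - 1  [with Z=-11, D=-3]  = -4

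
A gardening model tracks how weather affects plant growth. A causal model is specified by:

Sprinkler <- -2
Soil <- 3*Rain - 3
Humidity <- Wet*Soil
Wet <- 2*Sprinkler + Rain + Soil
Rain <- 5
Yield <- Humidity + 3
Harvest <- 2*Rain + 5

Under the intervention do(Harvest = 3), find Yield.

159

Intervening sets Harvest = 3 and removes its equation (Harvest <- 2*Rain + 5).
Since Yield is not a descendant of the intervened variable, it is unaffected.
Soil = 3*Rain - 3  [with Rain=5]  = 12
Wet = 2*Sprinkler + Rain + Soil  [with Sprinkler=-2, Rain=5, Soil=12]  = 13
Humidity = Wet*Soil  [with Wet=13, Soil=12]  = 156
Yield = Humidity + 3  [with Humidity=156]  = 159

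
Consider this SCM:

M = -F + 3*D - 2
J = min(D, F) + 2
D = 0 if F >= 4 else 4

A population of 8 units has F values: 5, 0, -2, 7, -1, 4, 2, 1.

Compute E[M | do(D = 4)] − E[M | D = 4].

The intervention sets D=4 in all 8 units regardless of F. Recomputing M per unit gives 5, 10, 12, 3, 11, 6, 8, 9; average 8.
Observing D=4 restricts to units where D's equation naturally yields 4: F ∈ {0, -2, -1, 2, 1}. In that subpopulation M = 10, 12, 11, 8, 9, mean 10.
Difference = 8 − 10 = -2.

-2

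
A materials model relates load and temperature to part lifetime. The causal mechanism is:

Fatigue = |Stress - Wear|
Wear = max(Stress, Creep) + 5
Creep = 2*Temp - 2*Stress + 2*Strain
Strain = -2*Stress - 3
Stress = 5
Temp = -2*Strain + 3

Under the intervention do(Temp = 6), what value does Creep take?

-24

The intervention breaks the incoming arrows to Temp: Temp = -2*Strain + 3 no longer applies, and Temp = 6.
Strain = -2*Stress - 3  [with Stress=5]  = -13
Creep = 2*Temp - 2*Stress + 2*Strain  [with Temp=6, Stress=5, Strain=-13]  = -24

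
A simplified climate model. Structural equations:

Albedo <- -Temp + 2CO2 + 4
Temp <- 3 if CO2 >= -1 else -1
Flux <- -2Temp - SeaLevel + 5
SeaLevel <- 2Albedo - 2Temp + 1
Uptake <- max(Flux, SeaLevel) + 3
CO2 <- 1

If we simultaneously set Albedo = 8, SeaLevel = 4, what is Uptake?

Setting Albedo = 8, SeaLevel = 4 by intervention discards those variables' equations.
Temp = 3 if CO2 >= -1 else -1  [with CO2=1]  = 3
Flux = -2Temp - SeaLevel + 5  [with Temp=3, SeaLevel=4]  = -5
Uptake = max(Flux, SeaLevel) + 3  [with Flux=-5, SeaLevel=4]  = 7

7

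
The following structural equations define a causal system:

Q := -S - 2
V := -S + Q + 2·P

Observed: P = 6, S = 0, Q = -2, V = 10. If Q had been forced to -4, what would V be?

The intervention breaks the incoming arrows to Q: Q := -S - 2 no longer applies, and Q = -4.
V = -S + Q + 2·P  [with S=0, Q=-4, P=6]  = 8

8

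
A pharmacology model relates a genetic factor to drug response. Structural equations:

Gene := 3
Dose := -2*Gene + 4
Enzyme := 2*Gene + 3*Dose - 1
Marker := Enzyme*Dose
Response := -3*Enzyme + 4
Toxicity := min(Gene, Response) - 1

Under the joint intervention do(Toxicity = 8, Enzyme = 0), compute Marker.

Under do(Toxicity = 8, Enzyme = 0), each intervened variable's structural equation is replaced by its fixed value.
Dose = -2*Gene + 4  [with Gene=3]  = -2
Marker = Enzyme*Dose  [with Enzyme=0, Dose=-2]  = 0

0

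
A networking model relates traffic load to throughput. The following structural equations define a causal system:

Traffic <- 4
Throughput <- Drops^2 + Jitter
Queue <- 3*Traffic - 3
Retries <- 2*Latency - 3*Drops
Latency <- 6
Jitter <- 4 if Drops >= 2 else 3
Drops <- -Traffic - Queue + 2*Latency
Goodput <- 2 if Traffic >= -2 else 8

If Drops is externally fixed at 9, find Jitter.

4

Under do(Drops=9), the mechanism Drops <- -Traffic - Queue + 2*Latency is discarded; Drops is fixed at 9.
Jitter = 4 if Drops >= 2 else 3  [with Drops=9]  = 4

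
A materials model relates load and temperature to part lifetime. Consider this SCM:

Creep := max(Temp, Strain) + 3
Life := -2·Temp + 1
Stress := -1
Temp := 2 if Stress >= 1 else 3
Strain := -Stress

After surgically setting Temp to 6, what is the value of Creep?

The intervention breaks the incoming arrows to Temp: Temp := 2 if Stress >= 1 else 3 no longer applies, and Temp = 6.
Strain = -Stress  [with Stress=-1]  = 1
Creep = max(Temp, Strain) + 3  [with Temp=6, Strain=1]  = 9

9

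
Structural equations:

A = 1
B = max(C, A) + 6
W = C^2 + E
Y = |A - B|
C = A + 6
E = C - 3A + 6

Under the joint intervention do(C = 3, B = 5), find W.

15

Under do(C = 3, B = 5), each intervened variable's structural equation is replaced by its fixed value.
E = C - 3A + 6  [with C=3, A=1]  = 6
W = C^2 + E  [with C=3, E=6]  = 15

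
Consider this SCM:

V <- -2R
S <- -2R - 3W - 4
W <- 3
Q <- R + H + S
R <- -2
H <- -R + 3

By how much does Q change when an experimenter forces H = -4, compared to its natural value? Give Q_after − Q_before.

Intervening sets H = -4 and removes its equation (H <- -R + 3).
S = -2R - 3W - 4  [with R=-2, W=3]  = -9
Q = R + H + S  [with R=-2, H=-4, S=-9]  = -15
Without intervention: S = -2R - 3W - 4  [with R=-2, W=3]  = -9; H = -R + 3  [with R=-2]  = 5; Q = R + H + S  [with R=-2, H=5, S=-9]  = -6.
Change = -15 − (-6) = -9.

-9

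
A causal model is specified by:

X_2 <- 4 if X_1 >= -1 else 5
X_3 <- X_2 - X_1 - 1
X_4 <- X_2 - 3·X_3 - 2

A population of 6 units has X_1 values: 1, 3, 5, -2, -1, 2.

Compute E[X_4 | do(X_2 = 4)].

do(X_2=4) breaks X_2's dependence on X_1. With X_2=4 fixed, X_4 across the units is -4, 2, 8, -13, -10, -1, mean -3.

-3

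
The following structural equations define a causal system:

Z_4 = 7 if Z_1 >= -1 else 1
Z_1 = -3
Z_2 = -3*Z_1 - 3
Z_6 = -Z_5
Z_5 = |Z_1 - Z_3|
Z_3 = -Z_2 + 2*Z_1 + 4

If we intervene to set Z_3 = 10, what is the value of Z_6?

-13

The intervention breaks the incoming arrows to Z_3: Z_3 = -Z_2 + 2*Z_1 + 4 no longer applies, and Z_3 = 10.
Z_5 = |Z_1 - Z_3|  [with Z_1=-3, Z_3=10]  = 13
Z_6 = -Z_5  [with Z_5=13]  = -13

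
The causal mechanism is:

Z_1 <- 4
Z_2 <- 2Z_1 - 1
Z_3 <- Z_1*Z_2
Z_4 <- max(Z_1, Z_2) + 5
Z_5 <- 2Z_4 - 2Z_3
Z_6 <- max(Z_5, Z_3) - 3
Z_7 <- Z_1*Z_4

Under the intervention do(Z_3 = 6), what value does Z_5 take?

do(Z_3=6) replaces the equation Z_3 <- Z_1*Z_2 with the constant Z_3 = 6.
Z_2 = 2Z_1 - 1  [with Z_1=4]  = 7
Z_4 = max(Z_1, Z_2) + 5  [with Z_1=4, Z_2=7]  = 12
Z_5 = 2Z_4 - 2Z_3  [with Z_4=12, Z_3=6]  = 12

12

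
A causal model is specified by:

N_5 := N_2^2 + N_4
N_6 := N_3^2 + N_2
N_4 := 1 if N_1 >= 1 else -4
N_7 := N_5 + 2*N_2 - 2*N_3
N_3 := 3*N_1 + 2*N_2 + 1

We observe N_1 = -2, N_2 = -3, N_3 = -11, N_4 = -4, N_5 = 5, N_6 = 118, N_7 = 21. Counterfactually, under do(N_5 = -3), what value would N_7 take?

Under do(N_5=-3), the mechanism N_5 := N_2^2 + N_4 is discarded; N_5 is fixed at -3.
N_3 = 3*N_1 + 2*N_2 + 1  [with N_1=-2, N_2=-3]  = -11
N_7 = N_5 + 2*N_2 - 2*N_3  [with N_5=-3, N_2=-3, N_3=-11]  = 13

13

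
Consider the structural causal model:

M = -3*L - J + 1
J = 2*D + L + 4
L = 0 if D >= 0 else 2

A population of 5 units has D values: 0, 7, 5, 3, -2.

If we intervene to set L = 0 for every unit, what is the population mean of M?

-8.2

Every unit gets L=0 under the intervention. M values become -3, -17, -13, -9, 1; E[M|do(L=0)] = -8.2.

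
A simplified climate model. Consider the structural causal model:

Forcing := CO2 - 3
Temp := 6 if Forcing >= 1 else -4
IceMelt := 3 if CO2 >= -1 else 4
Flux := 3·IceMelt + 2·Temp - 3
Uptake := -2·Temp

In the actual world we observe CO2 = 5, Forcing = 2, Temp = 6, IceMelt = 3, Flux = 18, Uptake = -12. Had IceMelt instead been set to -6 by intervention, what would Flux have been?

-9

Intervening sets IceMelt = -6 and removes its equation (IceMelt := 3 if CO2 >= -1 else 4).
Forcing = CO2 - 3  [with CO2=5]  = 2
Temp = 6 if Forcing >= 1 else -4  [with Forcing=2]  = 6
Flux = 3·IceMelt + 2·Temp - 3  [with IceMelt=-6, Temp=6]  = -9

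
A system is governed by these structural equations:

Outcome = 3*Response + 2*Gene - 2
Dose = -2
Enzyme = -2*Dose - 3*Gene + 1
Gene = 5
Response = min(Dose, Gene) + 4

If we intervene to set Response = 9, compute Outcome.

Intervening sets Response = 9 and removes its equation (Response = min(Dose, Gene) + 4).
Outcome = 3*Response + 2*Gene - 2  [with Response=9, Gene=5]  = 35

35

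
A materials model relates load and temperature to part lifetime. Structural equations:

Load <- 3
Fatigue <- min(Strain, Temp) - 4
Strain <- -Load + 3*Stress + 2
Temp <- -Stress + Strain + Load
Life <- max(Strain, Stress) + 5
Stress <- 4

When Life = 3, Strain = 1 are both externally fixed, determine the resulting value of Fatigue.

Under do(Life = 3, Strain = 1), each intervened variable's structural equation is replaced by its fixed value.
Temp = -Stress + Strain + Load  [with Stress=4, Strain=1, Load=3]  = 0
Fatigue = min(Strain, Temp) - 4  [with Strain=1, Temp=0]  = -4

-4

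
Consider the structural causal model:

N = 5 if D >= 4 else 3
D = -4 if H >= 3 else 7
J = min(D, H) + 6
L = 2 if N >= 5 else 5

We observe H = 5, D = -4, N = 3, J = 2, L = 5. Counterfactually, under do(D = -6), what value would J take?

Under do(D=-6), the mechanism D = -4 if H >= 3 else 7 is discarded; D is fixed at -6.
J = min(D, H) + 6  [with D=-6, H=5]  = 0

0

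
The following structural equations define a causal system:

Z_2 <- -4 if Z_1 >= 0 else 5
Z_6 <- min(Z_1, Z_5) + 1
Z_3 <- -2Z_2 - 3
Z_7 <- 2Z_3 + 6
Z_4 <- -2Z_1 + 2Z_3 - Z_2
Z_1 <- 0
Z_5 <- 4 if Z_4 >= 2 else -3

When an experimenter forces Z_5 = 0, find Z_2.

Under do(Z_5=0), the mechanism Z_5 <- 4 if Z_4 >= 2 else -3 is discarded; Z_5 is fixed at 0.
No directed path runs from Z_5 to Z_2, so Z_2 keeps its natural value.
Z_2 = -4 if Z_1 >= 0 else 5  [with Z_1=0]  = -4

-4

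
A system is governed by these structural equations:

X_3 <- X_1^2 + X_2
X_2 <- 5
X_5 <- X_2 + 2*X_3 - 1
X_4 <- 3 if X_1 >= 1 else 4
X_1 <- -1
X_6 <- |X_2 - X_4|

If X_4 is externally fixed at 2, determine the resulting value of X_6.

Under do(X_4=2), the mechanism X_4 <- 3 if X_1 >= 1 else 4 is discarded; X_4 is fixed at 2.
X_6 = |X_2 - X_4|  [with X_2=5, X_4=2]  = 3

3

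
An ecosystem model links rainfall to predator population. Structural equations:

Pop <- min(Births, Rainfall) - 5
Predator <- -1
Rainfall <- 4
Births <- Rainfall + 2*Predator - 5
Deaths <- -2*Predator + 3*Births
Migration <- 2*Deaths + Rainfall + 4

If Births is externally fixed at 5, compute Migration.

42

do(Births=5) replaces the equation Births <- Rainfall + 2*Predator - 5 with the constant Births = 5.
Deaths = -2*Predator + 3*Births  [with Predator=-1, Births=5]  = 17
Migration = 2*Deaths + Rainfall + 4  [with Deaths=17, Rainfall=4]  = 42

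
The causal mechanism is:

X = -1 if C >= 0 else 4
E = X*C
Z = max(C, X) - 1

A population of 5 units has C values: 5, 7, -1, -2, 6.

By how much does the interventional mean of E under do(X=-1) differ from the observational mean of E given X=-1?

3

do(X=-1) breaks X's dependence on C. With X=-1 fixed, E across the units is -5, -7, 1, 2, -6, mean -3.
Conditioning on X=-1 selects the 3 unit(s) with C ∈ {5, 7, 6}. Their E values: -5, -7, -6. Mean = -6.
Difference = -3 − (-6) = 3.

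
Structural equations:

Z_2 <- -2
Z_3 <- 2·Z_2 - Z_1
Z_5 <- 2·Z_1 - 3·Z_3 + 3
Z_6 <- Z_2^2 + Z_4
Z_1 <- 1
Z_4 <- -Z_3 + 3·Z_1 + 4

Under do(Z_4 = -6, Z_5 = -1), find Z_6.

-2

The joint intervention fixes Z_4 = -6, Z_5 = -1, removing each variable's own equation.
Z_6 = Z_2^2 + Z_4  [with Z_2=-2, Z_4=-6]  = -2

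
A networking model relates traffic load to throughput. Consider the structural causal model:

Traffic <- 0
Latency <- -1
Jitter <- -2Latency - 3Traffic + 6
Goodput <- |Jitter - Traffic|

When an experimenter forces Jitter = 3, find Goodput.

3

The intervention breaks the incoming arrows to Jitter: Jitter <- -2Latency - 3Traffic + 6 no longer applies, and Jitter = 3.
Goodput = |Jitter - Traffic|  [with Jitter=3, Traffic=0]  = 3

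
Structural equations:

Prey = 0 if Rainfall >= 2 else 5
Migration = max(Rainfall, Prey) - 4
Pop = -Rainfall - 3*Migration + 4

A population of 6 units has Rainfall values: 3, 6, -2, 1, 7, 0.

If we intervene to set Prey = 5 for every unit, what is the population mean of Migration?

Every unit gets Prey=5 under the intervention. Migration values become 1, 2, 1, 1, 3, 1; E[Migration|do(Prey=5)] = 1.5.

1.5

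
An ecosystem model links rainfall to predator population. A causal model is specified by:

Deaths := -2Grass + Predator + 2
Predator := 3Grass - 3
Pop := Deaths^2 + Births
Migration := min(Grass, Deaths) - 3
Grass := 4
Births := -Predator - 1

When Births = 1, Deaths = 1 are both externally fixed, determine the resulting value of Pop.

2

Setting Births = 1, Deaths = 1 by intervention discards those variables' equations.
Pop = Deaths^2 + Births  [with Deaths=1, Births=1]  = 2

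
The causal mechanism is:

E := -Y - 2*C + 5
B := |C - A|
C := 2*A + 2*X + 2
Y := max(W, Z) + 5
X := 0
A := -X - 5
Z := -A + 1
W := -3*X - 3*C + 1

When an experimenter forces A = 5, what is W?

Under do(A=5), the mechanism A := -X - 5 is discarded; A is fixed at 5.
C = 2*A + 2*X + 2  [with A=5, X=0]  = 12
W = -3*X - 3*C + 1  [with X=0, C=12]  = -35

-35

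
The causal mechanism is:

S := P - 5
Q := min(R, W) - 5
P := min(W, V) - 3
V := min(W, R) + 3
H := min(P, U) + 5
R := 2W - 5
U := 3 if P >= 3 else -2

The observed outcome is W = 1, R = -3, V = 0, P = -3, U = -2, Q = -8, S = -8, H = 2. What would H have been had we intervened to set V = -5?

-3

The intervention breaks the incoming arrows to V: V := min(W, R) + 3 no longer applies, and V = -5.
P = min(W, V) - 3  [with W=1, V=-5]  = -8
U = 3 if P >= 3 else -2  [with P=-8]  = -2
H = min(P, U) + 5  [with P=-8, U=-2]  = -3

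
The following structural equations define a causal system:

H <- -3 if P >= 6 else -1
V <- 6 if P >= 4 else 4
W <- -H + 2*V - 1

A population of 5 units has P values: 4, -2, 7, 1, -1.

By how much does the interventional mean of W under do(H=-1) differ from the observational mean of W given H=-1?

Under do(H=-1), H's equation is replaced by H=-1 for every unit. Per-unit W: 12, 8, 12, 8, 8. Mean = 9.6.
E[W|H=-1] averages over only the 4 units with H=-1 (P = 4, -2, 1, -1): W = 12, 8, 8, 8, mean 9.
Difference = 9.6 − 9 = 0.6.

0.6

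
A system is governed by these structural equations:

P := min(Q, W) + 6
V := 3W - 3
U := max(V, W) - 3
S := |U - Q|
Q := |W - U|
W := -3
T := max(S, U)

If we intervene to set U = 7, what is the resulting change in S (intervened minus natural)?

-6

The intervention breaks the incoming arrows to U: U := max(V, W) - 3 no longer applies, and U = 7.
Q = |W - U|  [with W=-3, U=7]  = 10
S = |U - Q|  [with U=7, Q=10]  = 3
Without intervention: V = 3W - 3  [with W=-3]  = -12; U = max(V, W) - 3  [with V=-12, W=-3]  = -6; Q = |W - U|  [with W=-3, U=-6]  = 3; S = |U - Q|  [with U=-6, Q=3]  = 9.
Change = 3 − 9 = -6.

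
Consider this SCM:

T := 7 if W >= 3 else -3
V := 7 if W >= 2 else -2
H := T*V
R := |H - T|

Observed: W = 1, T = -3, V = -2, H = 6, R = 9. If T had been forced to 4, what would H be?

Under do(T=4), the mechanism T := 7 if W >= 3 else -3 is discarded; T is fixed at 4.
V = 7 if W >= 2 else -2  [with W=1]  = -2
H = T*V  [with T=4, V=-2]  = -8

-8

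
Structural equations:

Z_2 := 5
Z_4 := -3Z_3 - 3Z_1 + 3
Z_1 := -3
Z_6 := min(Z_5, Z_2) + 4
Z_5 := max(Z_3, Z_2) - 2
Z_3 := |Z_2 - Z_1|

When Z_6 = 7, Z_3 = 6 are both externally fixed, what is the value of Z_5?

Under do(Z_6 = 7, Z_3 = 6), each intervened variable's structural equation is replaced by its fixed value.
Z_5 = max(Z_3, Z_2) - 2  [with Z_3=6, Z_2=5]  = 4

4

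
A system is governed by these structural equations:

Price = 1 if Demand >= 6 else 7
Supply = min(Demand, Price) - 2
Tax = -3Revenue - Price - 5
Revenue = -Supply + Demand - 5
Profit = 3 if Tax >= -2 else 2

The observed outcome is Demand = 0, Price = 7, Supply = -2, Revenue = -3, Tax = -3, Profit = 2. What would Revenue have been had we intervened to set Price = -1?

Under do(Price=-1), the mechanism Price = 1 if Demand >= 6 else 7 is discarded; Price is fixed at -1.
Supply = min(Demand, Price) - 2  [with Demand=0, Price=-1]  = -3
Revenue = -Supply + Demand - 5  [with Supply=-3, Demand=0]  = -2

-2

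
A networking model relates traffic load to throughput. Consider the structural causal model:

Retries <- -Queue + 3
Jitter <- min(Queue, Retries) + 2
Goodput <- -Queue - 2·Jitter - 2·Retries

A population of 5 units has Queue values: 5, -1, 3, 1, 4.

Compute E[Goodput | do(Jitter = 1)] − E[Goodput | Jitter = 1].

Every unit gets Jitter=1 under the intervention. Goodput values become -3, -9, -5, -7, -4; E[Goodput|do(Jitter=1)] = -5.6.
Observing Jitter=1 restricts to units where Jitter's equation naturally yields 1: Queue ∈ {-1, 4}. In that subpopulation Goodput = -9, -4, mean -6.5.
Difference = -5.6 − (-6.5) = 0.9.

0.9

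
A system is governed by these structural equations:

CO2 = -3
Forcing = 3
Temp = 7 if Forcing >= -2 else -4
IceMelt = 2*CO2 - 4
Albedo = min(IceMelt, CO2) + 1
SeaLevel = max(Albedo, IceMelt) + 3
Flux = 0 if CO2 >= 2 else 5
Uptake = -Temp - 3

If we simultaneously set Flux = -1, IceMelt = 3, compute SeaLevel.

Setting Flux = -1, IceMelt = 3 by intervention discards those variables' equations.
Albedo = min(IceMelt, CO2) + 1  [with IceMelt=3, CO2=-3]  = -2
SeaLevel = max(Albedo, IceMelt) + 3  [with Albedo=-2, IceMelt=3]  = 6

6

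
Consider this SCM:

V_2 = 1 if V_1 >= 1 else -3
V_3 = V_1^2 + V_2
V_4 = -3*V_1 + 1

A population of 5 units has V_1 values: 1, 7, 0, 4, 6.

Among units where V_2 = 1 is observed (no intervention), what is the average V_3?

26.5

E[V_3|V_2=1] averages over only the 4 units with V_2=1 (V_1 = 1, 7, 4, 6): V_3 = 2, 50, 17, 37, mean 26.5.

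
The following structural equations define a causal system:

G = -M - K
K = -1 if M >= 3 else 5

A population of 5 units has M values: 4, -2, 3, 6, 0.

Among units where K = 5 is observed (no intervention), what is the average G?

E[G|K=5] averages over only the 2 units with K=5 (M = -2, 0): G = -3, -5, mean -4.

-4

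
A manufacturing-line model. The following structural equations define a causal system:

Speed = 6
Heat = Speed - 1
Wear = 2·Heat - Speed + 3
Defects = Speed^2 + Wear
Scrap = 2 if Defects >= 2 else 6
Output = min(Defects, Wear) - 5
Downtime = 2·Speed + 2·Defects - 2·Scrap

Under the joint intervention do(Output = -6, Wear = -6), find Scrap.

2

Under do(Output = -6, Wear = -6), each intervened variable's structural equation is replaced by its fixed value.
Defects = Speed^2 + Wear  [with Speed=6, Wear=-6]  = 30
Scrap = 2 if Defects >= 2 else 6  [with Defects=30]  = 2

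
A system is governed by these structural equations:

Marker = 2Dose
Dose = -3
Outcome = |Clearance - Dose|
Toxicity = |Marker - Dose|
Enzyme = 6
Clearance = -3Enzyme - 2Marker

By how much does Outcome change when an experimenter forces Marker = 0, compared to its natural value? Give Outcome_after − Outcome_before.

12

The intervention breaks the incoming arrows to Marker: Marker = 2Dose no longer applies, and Marker = 0.
Clearance = -3Enzyme - 2Marker  [with Enzyme=6, Marker=0]  = -18
Outcome = |Clearance - Dose|  [with Clearance=-18, Dose=-3]  = 15
Without intervention: Marker = 2Dose  [with Dose=-3]  = -6; Clearance = -3Enzyme - 2Marker  [with Enzyme=6, Marker=-6]  = -6; Outcome = |Clearance - Dose|  [with Clearance=-6, Dose=-3]  = 3.
Change = 15 − 3 = 12.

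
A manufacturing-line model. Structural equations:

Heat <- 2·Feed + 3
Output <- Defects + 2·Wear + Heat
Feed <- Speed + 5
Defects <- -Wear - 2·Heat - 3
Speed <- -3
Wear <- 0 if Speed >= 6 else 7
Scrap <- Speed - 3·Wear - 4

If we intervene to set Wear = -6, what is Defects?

Intervening sets Wear = -6 and removes its equation (Wear <- 0 if Speed >= 6 else 7).
Feed = Speed + 5  [with Speed=-3]  = 2
Heat = 2·Feed + 3  [with Feed=2]  = 7
Defects = -Wear - 2·Heat - 3  [with Wear=-6, Heat=7]  = -11

-11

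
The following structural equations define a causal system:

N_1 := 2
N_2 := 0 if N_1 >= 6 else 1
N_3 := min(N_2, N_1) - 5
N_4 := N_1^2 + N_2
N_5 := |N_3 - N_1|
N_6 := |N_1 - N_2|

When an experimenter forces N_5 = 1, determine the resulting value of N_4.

5

The intervention breaks the incoming arrows to N_5: N_5 := |N_3 - N_1| no longer applies, and N_5 = 1.
Since N_4 is not a descendant of the intervened variable, it is unaffected.
N_2 = 0 if N_1 >= 6 else 1  [with N_1=2]  = 1
N_4 = N_1^2 + N_2  [with N_1=2, N_2=1]  = 5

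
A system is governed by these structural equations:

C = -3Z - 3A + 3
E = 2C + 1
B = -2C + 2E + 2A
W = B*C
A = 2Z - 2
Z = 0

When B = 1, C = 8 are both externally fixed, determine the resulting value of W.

The joint intervention fixes B = 1, C = 8, removing each variable's own equation.
W = B*C  [with B=1, C=8]  = 8

8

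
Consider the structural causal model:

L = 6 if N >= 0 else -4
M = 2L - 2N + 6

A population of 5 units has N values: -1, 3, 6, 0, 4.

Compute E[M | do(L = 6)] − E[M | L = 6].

1.7

do(L=6) breaks L's dependence on N. With L=6 fixed, M across the units is 20, 12, 6, 18, 10, mean 13.2.
Observing L=6 restricts to units where L's equation naturally yields 6: N ∈ {3, 6, 0, 4}. In that subpopulation M = 12, 6, 18, 10, mean 11.5.
Difference = 13.2 − 11.5 = 1.7.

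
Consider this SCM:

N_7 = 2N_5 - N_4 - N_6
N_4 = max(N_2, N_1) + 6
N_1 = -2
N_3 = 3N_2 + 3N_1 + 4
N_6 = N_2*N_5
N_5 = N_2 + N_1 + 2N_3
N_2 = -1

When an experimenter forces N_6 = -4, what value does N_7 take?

-27

Intervening sets N_6 = -4 and removes its equation (N_6 = N_2*N_5).
N_3 = 3N_2 + 3N_1 + 4  [with N_2=-1, N_1=-2]  = -5
N_4 = max(N_2, N_1) + 6  [with N_2=-1, N_1=-2]  = 5
N_5 = N_2 + N_1 + 2N_3  [with N_2=-1, N_1=-2, N_3=-5]  = -13
N_7 = 2N_5 - N_4 - N_6  [with N_5=-13, N_4=5, N_6=-4]  = -27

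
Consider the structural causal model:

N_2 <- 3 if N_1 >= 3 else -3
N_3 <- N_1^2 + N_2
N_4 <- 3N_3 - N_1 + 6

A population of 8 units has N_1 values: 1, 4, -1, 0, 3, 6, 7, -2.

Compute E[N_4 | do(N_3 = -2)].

Under do(N_3=-2), N_3's equation is replaced by N_3=-2 for every unit. Per-unit N_4: -1, -4, 1, 0, -3, -6, -7, 2. Mean = -2.25.

-2.25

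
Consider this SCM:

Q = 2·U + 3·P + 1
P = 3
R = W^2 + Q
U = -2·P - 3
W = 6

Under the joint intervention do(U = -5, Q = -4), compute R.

Setting U = -5, Q = -4 by intervention discards those variables' equations.
R = W^2 + Q  [with W=6, Q=-4]  = 32

32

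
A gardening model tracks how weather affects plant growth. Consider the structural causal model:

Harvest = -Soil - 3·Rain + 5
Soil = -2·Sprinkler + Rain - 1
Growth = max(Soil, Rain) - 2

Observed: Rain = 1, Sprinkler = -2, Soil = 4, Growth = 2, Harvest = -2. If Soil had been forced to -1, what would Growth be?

-1

The intervention breaks the incoming arrows to Soil: Soil = -2·Sprinkler + Rain - 1 no longer applies, and Soil = -1.
Growth = max(Soil, Rain) - 2  [with Soil=-1, Rain=1]  = -1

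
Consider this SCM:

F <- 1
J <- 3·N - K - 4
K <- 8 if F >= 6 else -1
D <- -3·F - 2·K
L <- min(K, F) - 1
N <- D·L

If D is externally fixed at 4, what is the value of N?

Intervening sets D = 4 and removes its equation (D <- -3·F - 2·K).
K = 8 if F >= 6 else -1  [with F=1]  = -1
L = min(K, F) - 1  [with K=-1, F=1]  = -2
N = D·L  [with D=4, L=-2]  = -8

-8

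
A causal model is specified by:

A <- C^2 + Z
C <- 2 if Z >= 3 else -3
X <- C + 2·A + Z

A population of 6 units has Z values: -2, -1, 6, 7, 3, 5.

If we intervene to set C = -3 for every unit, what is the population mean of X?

Under do(C=-3), C's equation is replaced by C=-3 for every unit. Per-unit X: 9, 12, 33, 36, 24, 30. Mean = 24.

24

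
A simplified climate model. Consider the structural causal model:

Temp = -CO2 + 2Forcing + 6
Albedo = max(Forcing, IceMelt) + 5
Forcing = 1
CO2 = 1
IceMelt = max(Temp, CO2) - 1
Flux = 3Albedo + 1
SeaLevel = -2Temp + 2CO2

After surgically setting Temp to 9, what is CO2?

Under do(Temp=9), the mechanism Temp = -CO2 + 2Forcing + 6 is discarded; Temp is fixed at 9.
CO2 is not downstream of the intervention, so its value is determined by the original equations.

1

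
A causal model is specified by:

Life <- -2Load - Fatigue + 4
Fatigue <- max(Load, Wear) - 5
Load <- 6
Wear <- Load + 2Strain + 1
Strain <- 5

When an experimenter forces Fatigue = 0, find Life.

Intervening sets Fatigue = 0 and removes its equation (Fatigue <- max(Load, Wear) - 5).
Life = -2Load - Fatigue + 4  [with Load=6, Fatigue=0]  = -8

-8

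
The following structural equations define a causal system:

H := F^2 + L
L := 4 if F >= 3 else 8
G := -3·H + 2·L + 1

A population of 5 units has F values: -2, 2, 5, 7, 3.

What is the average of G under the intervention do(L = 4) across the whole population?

-57.6

The intervention sets L=4 in all 5 units regardless of F. Recomputing G per unit gives -15, -15, -78, -150, -30; average -57.6.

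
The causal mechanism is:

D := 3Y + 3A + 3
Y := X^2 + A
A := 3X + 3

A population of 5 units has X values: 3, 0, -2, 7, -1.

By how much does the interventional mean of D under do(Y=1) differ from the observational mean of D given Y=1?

Under do(Y=1), Y's equation is replaced by Y=1 for every unit. Per-unit D: 42, 15, -3, 78, 6. Mean = 27.6.
E[D|Y=1] averages over only the 2 units with Y=1 (X = -2, -1): D = -3, 6, mean 1.5.
Difference = 27.6 − 1.5 = 26.1.

26.1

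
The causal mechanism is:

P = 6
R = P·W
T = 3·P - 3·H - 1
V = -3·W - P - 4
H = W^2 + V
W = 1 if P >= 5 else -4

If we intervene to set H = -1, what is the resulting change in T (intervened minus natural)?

-33

Intervening sets H = -1 and removes its equation (H = W^2 + V).
T = 3·P - 3·H - 1  [with P=6, H=-1]  = 20
Without intervention: W = 1 if P >= 5 else -4  [with P=6]  = 1; V = -3·W - P - 4  [with W=1, P=6]  = -13; H = W^2 + V  [with W=1, V=-13]  = -12; T = 3·P - 3·H - 1  [with P=6, H=-12]  = 53.
Change = 20 − 53 = -33.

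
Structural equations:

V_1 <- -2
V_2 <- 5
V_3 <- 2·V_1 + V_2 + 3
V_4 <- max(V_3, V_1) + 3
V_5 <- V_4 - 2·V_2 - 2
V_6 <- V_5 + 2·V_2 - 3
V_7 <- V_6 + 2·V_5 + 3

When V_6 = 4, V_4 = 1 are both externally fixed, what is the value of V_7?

Under do(V_6 = 4, V_4 = 1), each intervened variable's structural equation is replaced by its fixed value.
V_5 = V_4 - 2·V_2 - 2  [with V_4=1, V_2=5]  = -11
V_7 = V_6 + 2·V_5 + 3  [with V_6=4, V_5=-11]  = -15

-15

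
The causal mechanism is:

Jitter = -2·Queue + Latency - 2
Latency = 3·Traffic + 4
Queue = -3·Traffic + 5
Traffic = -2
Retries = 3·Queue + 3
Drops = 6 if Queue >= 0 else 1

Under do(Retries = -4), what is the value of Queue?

do(Retries=-4) replaces the equation Retries = 3·Queue + 3 with the constant Retries = -4.
Queue is not downstream of the intervention, so its value is determined by the original equations.
Queue = -3·Traffic + 5  [with Traffic=-2]  = 11

11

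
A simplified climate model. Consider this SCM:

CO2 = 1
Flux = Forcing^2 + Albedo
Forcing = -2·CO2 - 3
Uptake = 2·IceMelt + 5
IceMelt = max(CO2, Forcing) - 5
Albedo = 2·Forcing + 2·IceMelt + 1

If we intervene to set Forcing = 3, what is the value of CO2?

1

Under do(Forcing=3), the mechanism Forcing = -2·CO2 - 3 is discarded; Forcing is fixed at 3.
CO2 is not downstream of the intervention, so its value is determined by the original equations.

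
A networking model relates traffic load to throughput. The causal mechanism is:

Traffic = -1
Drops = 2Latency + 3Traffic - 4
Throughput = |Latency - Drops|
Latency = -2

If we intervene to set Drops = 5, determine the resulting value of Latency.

-2

Under do(Drops=5), the mechanism Drops = 2Latency + 3Traffic - 4 is discarded; Drops is fixed at 5.
Since Latency is not a descendant of the intervened variable, it is unaffected.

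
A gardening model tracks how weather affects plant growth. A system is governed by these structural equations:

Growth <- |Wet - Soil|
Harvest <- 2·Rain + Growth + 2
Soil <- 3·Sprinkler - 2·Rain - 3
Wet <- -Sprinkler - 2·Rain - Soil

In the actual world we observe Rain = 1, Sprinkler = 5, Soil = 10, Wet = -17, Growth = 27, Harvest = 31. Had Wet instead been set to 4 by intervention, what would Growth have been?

6

Intervening sets Wet = 4 and removes its equation (Wet <- -Sprinkler - 2·Rain - Soil).
Soil = 3·Sprinkler - 2·Rain - 3  [with Sprinkler=5, Rain=1]  = 10
Growth = |Wet - Soil|  [with Wet=4, Soil=10]  = 6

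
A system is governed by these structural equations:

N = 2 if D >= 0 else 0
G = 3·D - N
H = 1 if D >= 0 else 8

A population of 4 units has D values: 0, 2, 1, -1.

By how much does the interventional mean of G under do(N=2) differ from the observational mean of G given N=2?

Every unit gets N=2 under the intervention. G values become -2, 4, 1, -5; E[G|do(N=2)] = -0.5.
E[G|N=2] averages over only the 3 units with N=2 (D = 0, 2, 1): G = -2, 4, 1, mean 1.
Difference = -0.5 − 1 = -1.5.

-1.5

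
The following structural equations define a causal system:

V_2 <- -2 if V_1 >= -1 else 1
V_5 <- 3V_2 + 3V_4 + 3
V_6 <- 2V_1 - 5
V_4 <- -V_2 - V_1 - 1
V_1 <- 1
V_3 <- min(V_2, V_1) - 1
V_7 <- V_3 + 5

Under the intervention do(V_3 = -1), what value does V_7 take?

4

The intervention breaks the incoming arrows to V_3: V_3 <- min(V_2, V_1) - 1 no longer applies, and V_3 = -1.
V_7 = V_3 + 5  [with V_3=-1]  = 4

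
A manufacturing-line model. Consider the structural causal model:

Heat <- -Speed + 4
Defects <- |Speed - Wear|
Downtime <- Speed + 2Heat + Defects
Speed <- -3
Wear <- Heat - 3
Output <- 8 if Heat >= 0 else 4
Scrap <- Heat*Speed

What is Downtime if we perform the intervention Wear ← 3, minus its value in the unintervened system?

-1

The intervention breaks the incoming arrows to Wear: Wear <- Heat - 3 no longer applies, and Wear = 3.
Heat = -Speed + 4  [with Speed=-3]  = 7
Defects = |Speed - Wear|  [with Speed=-3, Wear=3]  = 6
Downtime = Speed + 2Heat + Defects  [with Speed=-3, Heat=7, Defects=6]  = 17
Without intervention: Heat = -Speed + 4  [with Speed=-3]  = 7; Wear = Heat - 3  [with Heat=7]  = 4; Defects = |Speed - Wear|  [with Speed=-3, Wear=4]  = 7; Downtime = Speed + 2Heat + Defects  [with Speed=-3, Heat=7, Defects=7]  = 18.
Change = 17 − 18 = -1.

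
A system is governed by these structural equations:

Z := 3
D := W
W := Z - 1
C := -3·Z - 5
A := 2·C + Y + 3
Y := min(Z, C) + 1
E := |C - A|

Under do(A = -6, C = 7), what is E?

13

Under do(A = -6, C = 7), each intervened variable's structural equation is replaced by its fixed value.
E = |C - A|  [with C=7, A=-6]  = 13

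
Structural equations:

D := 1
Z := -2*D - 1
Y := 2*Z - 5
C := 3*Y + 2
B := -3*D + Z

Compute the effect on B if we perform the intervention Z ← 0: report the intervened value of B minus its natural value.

do(Z=0) replaces the equation Z := -2*D - 1 with the constant Z = 0.
B = -3*D + Z  [with D=1, Z=0]  = -3
Without intervention: Z = -2*D - 1  [with D=1]  = -3; B = -3*D + Z  [with D=1, Z=-3]  = -6.
Change = -3 − (-6) = 3.

3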